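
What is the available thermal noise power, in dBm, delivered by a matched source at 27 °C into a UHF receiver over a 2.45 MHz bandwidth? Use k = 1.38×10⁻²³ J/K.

−109.9 dBm

T = 27 °C + 273.15 = 300.15 K
P_n = kTB = 1.38×10⁻²³ × 300.15 × 2.45×10⁶ = 1.01×10⁻¹⁴ W
In dBm: 10 log₁₀(1.01×10⁻¹⁴ / 10⁻³) = −109.9 dBm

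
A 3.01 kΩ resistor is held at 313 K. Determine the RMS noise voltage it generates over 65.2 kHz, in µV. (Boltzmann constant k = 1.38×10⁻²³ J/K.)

1.84 µV

V_n = √(4kTRB)
4kTRB = 4 × 1.38×10⁻²³ × 313 × 3.01×10³ × 6.52×10⁴ = 3.39×10⁻¹² V²
V_n = √(3.39×10⁻¹²) = 1.84×10⁻⁶ V = 1.84 µV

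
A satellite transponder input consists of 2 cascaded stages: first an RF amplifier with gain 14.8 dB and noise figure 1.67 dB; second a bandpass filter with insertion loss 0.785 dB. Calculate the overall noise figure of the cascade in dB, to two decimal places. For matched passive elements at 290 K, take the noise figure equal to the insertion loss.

1.69 dB

Convert to linear (a loss of L dB is a gain of −L dB): F_i = 10^(NF_i/10), G_i = 10^(G_i,dB/10)
  Stage 1: F_1 = 10^(1.67/10) = 1.469, G_1 = 10^(14.8/10) = 30.20
  Stage 2: F_2 = 10^(0.785/10) = 1.198, G_2 = 10^(−0.785/10) = 0.8346
Friis cascade:
  F = 1.469 + (1.198 − 1)/30.20 = 1.475
NF = 10 log₁₀(1.475) = 1.69 dB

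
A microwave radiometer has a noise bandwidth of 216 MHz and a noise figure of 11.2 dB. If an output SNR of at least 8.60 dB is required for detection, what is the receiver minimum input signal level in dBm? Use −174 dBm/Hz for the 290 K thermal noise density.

−70.9 dBm

Sensitivity = −174 + 10 log₁₀(B) + NF + SNR_min
= −174 + 83.34 + 11.2 + 8.60
= −70.86 dBm → −70.9 dBm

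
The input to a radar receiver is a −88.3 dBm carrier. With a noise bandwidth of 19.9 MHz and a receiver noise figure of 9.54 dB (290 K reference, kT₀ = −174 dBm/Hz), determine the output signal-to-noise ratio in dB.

Noise floor: N = −174 + 10 log₁₀(B) + NF
10 log₁₀(1.99×10⁷) = 72.99 dB
N = −174 + 72.99 + 9.54 = −91.47 dBm
SNR = P_sig − N = −88.3 − (−91.47) = 3.17 dB → 3.2 dB

3.2 dB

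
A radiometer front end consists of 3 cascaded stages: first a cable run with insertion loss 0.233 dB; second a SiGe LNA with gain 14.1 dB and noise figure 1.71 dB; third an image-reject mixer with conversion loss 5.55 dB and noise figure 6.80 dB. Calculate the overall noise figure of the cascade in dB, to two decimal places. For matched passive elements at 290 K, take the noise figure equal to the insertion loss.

Convert to linear (a loss of L dB is a gain of −L dB): F_i = 10^(NF_i/10), G_i = 10^(G_i,dB/10)
  Stage 1: F_1 = 10^(0.233/10) = 1.055, G_1 = 10^(−0.233/10) = 0.9478
  Stage 2: F_2 = 10^(1.71/10) = 1.483, G_2 = 10^(14.1/10) = 25.70
  Stage 3: F_3 = 10^(6.80/10) = 4.786, G_3 = 10^(−5.55/10) = 0.2786
Friis cascade:
  F = 1.055 + (1.483 − 1)/0.9478 + (4.786 − 1)/24.36 = 1.720
NF = 10 log₁₀(1.720) = 2.35 dB

2.35 dB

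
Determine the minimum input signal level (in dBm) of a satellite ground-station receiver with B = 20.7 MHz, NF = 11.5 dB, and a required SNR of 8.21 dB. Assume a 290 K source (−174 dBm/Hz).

−81.1 dBm

Sensitivity = −174 + 10 log₁₀(B) + NF + SNR_min
= −174 + 73.16 + 11.5 + 8.21
= −81.13 dBm → −81.1 dBm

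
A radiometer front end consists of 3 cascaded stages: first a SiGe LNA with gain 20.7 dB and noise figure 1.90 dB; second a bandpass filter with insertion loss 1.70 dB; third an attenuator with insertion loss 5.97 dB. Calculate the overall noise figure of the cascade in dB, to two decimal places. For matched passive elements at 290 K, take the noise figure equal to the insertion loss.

Convert to linear (a loss of L dB is a gain of −L dB): F_i = 10^(NF_i/10), G_i = 10^(G_i,dB/10)
  Stage 1: F_1 = 10^(1.90/10) = 1.549, G_1 = 10^(20.7/10) = 117.5
  Stage 2: F_2 = 10^(1.70/10) = 1.479, G_2 = 10^(−1.70/10) = 0.6761
  Stage 3: F_3 = 10^(5.97/10) = 3.954, G_3 = 10^(−5.97/10) = 0.2529
Friis cascade:
  F = 1.549 + (1.479 − 1)/117.5 + (3.954 − 1)/79.43 = 1.590
NF = 10 log₁₀(1.590) = 2.01 dB

2.01 dB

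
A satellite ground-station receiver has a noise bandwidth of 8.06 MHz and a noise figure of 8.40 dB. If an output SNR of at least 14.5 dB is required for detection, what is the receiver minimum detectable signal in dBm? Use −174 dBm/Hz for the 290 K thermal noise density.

Sensitivity = −174 + 10 log₁₀(B) + NF + SNR_min
= −174 + 69.06 + 8.40 + 14.5
= −82.04 dBm → −82.0 dBm

−82.0 dBm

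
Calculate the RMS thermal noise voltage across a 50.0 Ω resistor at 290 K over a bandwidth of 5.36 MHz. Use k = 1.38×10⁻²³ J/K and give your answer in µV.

2.07 µV

V_n = √(4kTRB)
4kTRB = 4 × 1.38×10⁻²³ × 290 × 5.00×10¹ × 5.36×10⁶ = 4.29×10⁻¹² V²
V_n = √(4.29×10⁻¹²) = 2.07×10⁻⁶ V = 2.07 µV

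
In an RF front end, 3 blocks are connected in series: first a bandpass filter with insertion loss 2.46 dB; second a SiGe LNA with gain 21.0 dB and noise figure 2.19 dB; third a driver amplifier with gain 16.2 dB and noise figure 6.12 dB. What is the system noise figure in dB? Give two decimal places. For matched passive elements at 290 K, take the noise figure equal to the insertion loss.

Convert to linear (a loss of L dB is a gain of −L dB): F_i = 10^(NF_i/10), G_i = 10^(G_i,dB/10)
  Stage 1: F_1 = 10^(2.46/10) = 1.762, G_1 = 10^(−2.46/10) = 0.5675
  Stage 2: F_2 = 10^(2.19/10) = 1.656, G_2 = 10^(21.0/10) = 125.9
  Stage 3: F_3 = 10^(6.12/10) = 4.093, G_3 = 10^(16.2/10) = 41.69
Friis cascade:
  F = 1.762 + (1.656 − 1)/0.5675 + (4.093 − 1)/71.45 = 2.961
NF = 10 log₁₀(2.961) = 4.71 dB

4.71 dB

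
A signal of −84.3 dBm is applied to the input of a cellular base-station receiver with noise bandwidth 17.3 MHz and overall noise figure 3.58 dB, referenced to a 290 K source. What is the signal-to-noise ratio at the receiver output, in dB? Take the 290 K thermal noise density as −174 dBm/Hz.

Noise floor: N = −174 + 10 log₁₀(B) + NF
10 log₁₀(1.73×10⁷) = 72.38 dB
N = −174 + 72.38 + 3.58 = −98.04 dBm
SNR = P_sig − N = −84.3 − (−98.04) = 13.74 dB → 13.7 dB

13.7 dB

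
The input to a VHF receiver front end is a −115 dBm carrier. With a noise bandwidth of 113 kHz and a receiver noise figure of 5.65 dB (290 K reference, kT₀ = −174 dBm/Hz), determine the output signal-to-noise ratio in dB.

Noise floor: N = −174 + 10 log₁₀(B) + NF
10 log₁₀(1.13×10⁵) = 50.53 dB
N = −174 + 50.53 + 5.65 = −117.82 dBm
SNR = P_sig − N = −115 − (−117.82) = 2.82 dB → 2.8 dB

2.8 dB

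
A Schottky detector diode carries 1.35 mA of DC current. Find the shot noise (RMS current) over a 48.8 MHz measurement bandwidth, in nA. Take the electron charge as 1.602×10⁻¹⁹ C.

145 nA

I_n = √(2qI·B)
2qI·B = 2 × 1.602×10⁻¹⁹ × 1.35×10⁻³ × 4.88×10⁷ = 2.11×10⁻¹⁴ A²
I_n = √(2.11×10⁻¹⁴) = 1.45×10⁻⁷ A = 145 nA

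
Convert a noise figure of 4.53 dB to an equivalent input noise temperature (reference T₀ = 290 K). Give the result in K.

533 K

F = 10^(4.53/10) = 2.83792
T_e = (F − 1)·T₀ = (2.83792 − 1) × 290 = 533 K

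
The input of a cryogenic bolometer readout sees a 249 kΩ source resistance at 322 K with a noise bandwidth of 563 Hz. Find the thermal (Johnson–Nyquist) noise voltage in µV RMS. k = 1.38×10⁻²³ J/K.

1.58 µV

V_n = √(4kTRB)
4kTRB = 4 × 1.38×10⁻²³ × 322 × 2.49×10⁵ × 5.63×10² = 2.49×10⁻¹² V²
V_n = √(2.49×10⁻¹²) = 1.58×10⁻⁶ V = 1.58 µV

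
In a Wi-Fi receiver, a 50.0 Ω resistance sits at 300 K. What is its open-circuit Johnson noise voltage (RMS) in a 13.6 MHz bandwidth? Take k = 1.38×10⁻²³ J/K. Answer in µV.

V_n = √(4kTRB)
4kTRB = 4 × 1.38×10⁻²³ × 300 × 5.00×10¹ × 1.36×10⁷ = 1.13×10⁻¹¹ V²
V_n = √(1.13×10⁻¹¹) = 3.36×10⁻⁶ V = 3.36 µV

3.36 µV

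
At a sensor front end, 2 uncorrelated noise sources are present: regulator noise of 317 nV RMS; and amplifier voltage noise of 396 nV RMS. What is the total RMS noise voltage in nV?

Uncorrelated sources add in power (mean-square): V_tot = √(ΣV_i²)
V_tot = √[(3.17×10⁻⁷)² + (3.96×10⁻⁷)²] = 5.07×10⁻⁷ V = 507 nV

507 nV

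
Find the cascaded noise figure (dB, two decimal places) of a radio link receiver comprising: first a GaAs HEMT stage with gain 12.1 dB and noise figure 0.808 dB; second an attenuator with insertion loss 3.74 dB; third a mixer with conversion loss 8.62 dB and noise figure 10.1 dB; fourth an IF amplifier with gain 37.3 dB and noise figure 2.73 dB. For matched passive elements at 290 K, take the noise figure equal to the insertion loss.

5.52 dB

Convert to linear (a loss of L dB is a gain of −L dB): F_i = 10^(NF_i/10), G_i = 10^(G_i,dB/10)
  Stage 1: F_1 = 10^(0.808/10) = 1.204, G_1 = 10^(12.1/10) = 16.22
  Stage 2: F_2 = 10^(3.74/10) = 2.366, G_2 = 10^(−3.74/10) = 0.4227
  Stage 3: F_3 = 10^(10.1/10) = 10.23, G_3 = 10^(−8.62/10) = 0.1374
  Stage 4: F_4 = 10^(2.73/10) = 1.875, G_4 = 10^(37.3/10) = 5370
Friis cascade:
  F = 1.204 + (2.366 − 1)/16.22 + (10.23 − 1)/6.855 + (1.875 − 1)/0.9419 = 3.565
NF = 10 log₁₀(3.565) = 5.52 dB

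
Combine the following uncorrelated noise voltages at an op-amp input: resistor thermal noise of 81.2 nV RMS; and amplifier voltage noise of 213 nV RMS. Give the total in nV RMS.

228 nV

Uncorrelated sources add in power (mean-square): V_tot = √(ΣV_i²)
V_tot = √[(8.12×10⁻⁸)² + (2.13×10⁻⁷)²] = 2.28×10⁻⁷ V = 228 nV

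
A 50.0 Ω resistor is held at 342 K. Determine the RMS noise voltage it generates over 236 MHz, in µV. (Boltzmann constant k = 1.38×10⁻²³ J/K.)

V_n = √(4kTRB)
4kTRB = 4 × 1.38×10⁻²³ × 342 × 5.00×10¹ × 2.36×10⁸ = 2.23×10⁻¹⁰ V²
V_n = √(2.23×10⁻¹⁰) = 1.49×10⁻⁵ V = 14.9 µV

14.9 µV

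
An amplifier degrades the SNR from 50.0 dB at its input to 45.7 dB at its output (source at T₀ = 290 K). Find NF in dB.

4.3 dB

NF (dB) = SNR_in(dB) − SNR_out(dB) when the source is at T₀
NF = 50.0 − 45.7 = 4.3 dB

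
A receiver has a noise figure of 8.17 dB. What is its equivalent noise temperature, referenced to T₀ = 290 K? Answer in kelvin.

F = 10^(8.17/10) = 6.56145
T_e = (F − 1)·T₀ = (6.56145 − 1) × 290 = 1613 K

1613 K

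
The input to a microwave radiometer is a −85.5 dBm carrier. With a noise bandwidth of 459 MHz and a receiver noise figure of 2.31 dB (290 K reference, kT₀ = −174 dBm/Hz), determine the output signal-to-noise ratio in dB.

Noise floor: N = −174 + 10 log₁₀(B) + NF
10 log₁₀(4.59×10⁸) = 86.62 dB
N = −174 + 86.62 + 2.31 = −85.07 dBm
SNR = P_sig − N = −85.5 − (−85.07) = −0.43 dB → −0.4 dB

−0.4 dB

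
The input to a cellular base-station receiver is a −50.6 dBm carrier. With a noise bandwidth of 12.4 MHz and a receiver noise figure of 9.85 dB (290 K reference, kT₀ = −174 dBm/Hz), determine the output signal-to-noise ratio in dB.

42.6 dB

Noise floor: N = −174 + 10 log₁₀(B) + NF
10 log₁₀(1.24×10⁷) = 70.93 dB
N = −174 + 70.93 + 9.85 = −93.22 dBm
SNR = P_sig − N = −50.6 − (−93.22) = 42.62 dB → 42.6 dB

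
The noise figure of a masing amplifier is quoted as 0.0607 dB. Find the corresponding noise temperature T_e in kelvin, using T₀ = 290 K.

4.08 K

F = 10^(0.0607/10) = 1.01407
T_e = (F − 1)·T₀ = (1.01407 − 1) × 290 = 4.08 K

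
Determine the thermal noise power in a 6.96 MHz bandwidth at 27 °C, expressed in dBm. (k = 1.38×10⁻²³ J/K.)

−105.4 dBm

T = 27 °C + 273.15 = 300.15 K
P_n = kTB = 1.38×10⁻²³ × 300.15 × 6.96×10⁶ = 2.88×10⁻¹⁴ W
In dBm: 10 log₁₀(2.88×10⁻¹⁴ / 10⁻³) = −105.4 dBm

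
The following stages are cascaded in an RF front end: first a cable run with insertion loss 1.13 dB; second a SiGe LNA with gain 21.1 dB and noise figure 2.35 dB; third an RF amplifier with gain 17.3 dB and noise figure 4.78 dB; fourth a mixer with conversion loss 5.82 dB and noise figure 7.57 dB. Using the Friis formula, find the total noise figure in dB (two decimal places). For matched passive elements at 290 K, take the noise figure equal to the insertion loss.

3.52 dB

Convert to linear (a loss of L dB is a gain of −L dB): F_i = 10^(NF_i/10), G_i = 10^(G_i,dB/10)
  Stage 1: F_1 = 10^(1.13/10) = 1.297, G_1 = 10^(−1.13/10) = 0.7709
  Stage 2: F_2 = 10^(2.35/10) = 1.718, G_2 = 10^(21.1/10) = 128.8
  Stage 3: F_3 = 10^(4.78/10) = 3.006, G_3 = 10^(17.3/10) = 53.70
  Stage 4: F_4 = 10^(7.57/10) = 5.715, G_4 = 10^(−5.82/10) = 0.2618
Friis cascade:
  F = 1.297 + (1.718 − 1)/0.7709 + (3.006 − 1)/99.31 + (5.715 − 1)/5333 = 2.250
NF = 10 log₁₀(2.250) = 3.52 dB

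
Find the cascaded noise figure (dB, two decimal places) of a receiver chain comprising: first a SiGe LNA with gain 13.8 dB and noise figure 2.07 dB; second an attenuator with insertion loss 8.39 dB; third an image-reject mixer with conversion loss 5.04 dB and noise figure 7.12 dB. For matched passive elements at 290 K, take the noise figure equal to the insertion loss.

Convert to linear (a loss of L dB is a gain of −L dB): F_i = 10^(NF_i/10), G_i = 10^(G_i,dB/10)
  Stage 1: F_1 = 10^(2.07/10) = 1.611, G_1 = 10^(13.8/10) = 23.99
  Stage 2: F_2 = 10^(8.39/10) = 6.902, G_2 = 10^(−8.39/10) = 0.1449
  Stage 3: F_3 = 10^(7.12/10) = 5.152, G_3 = 10^(−5.04/10) = 0.3133
Friis cascade:
  F = 1.611 + (6.902 − 1)/23.99 + (5.152 − 1)/3.475 = 3.051
NF = 10 log₁₀(3.051) = 4.85 dB

4.85 dB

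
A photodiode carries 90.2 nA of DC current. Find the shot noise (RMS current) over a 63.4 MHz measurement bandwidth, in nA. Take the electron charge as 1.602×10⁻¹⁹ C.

1.35 nA

I_n = √(2qI·B)
2qI·B = 2 × 1.602×10⁻¹⁹ × 9.02×10⁻⁸ × 6.34×10⁷ = 1.83×10⁻¹⁸ A²
I_n = √(1.83×10⁻¹⁸) = 1.35×10⁻⁹ A = 1.35 nA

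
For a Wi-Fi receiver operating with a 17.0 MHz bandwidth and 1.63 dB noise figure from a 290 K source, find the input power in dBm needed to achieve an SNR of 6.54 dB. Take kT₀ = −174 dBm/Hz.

−93.5 dBm

Sensitivity = −174 + 10 log₁₀(B) + NF + SNR_min
= −174 + 72.3 + 1.63 + 6.54
= −93.53 dBm → −93.5 dBm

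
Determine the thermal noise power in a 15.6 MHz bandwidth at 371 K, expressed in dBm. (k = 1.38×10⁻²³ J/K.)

−101.0 dBm

P_n = kTB = 1.38×10⁻²³ × 371 × 1.56×10⁷ = 7.99×10⁻¹⁴ W
In dBm: 10 log₁₀(7.99×10⁻¹⁴ / 10⁻³) = −101.0 dBm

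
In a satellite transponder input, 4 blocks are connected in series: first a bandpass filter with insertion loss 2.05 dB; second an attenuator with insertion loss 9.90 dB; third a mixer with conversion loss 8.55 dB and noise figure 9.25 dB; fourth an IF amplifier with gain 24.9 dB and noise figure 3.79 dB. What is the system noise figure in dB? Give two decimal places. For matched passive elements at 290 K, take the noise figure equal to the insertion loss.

Convert to linear (a loss of L dB is a gain of −L dB): F_i = 10^(NF_i/10), G_i = 10^(G_i,dB/10)
  Stage 1: F_1 = 10^(2.05/10) = 1.603, G_1 = 10^(−2.05/10) = 0.6237
  Stage 2: F_2 = 10^(9.90/10) = 9.772, G_2 = 10^(−9.90/10) = 0.1023
  Stage 3: F_3 = 10^(9.25/10) = 8.414, G_3 = 10^(−8.55/10) = 0.1396
  Stage 4: F_4 = 10^(3.79/10) = 2.393, G_4 = 10^(24.9/10) = 309.0
Friis cascade:
  F = 1.603 + (9.772 − 1)/0.6237 + (8.414 − 1)/0.06383 + (2.393 − 1)/0.008913 = 288.2
NF = 10 log₁₀(288.2) = 24.60 dB

24.60 dB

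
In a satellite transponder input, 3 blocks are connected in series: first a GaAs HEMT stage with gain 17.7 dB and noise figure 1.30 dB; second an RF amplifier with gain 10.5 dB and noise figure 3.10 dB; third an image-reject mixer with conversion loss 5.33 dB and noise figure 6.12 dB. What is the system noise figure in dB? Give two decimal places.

1.37 dB

Convert to linear (a loss of L dB is a gain of −L dB): F_i = 10^(NF_i/10), G_i = 10^(G_i,dB/10)
  Stage 1: F_1 = 10^(1.30/10) = 1.349, G_1 = 10^(17.7/10) = 58.88
  Stage 2: F_2 = 10^(3.10/10) = 2.042, G_2 = 10^(10.5/10) = 11.22
  Stage 3: F_3 = 10^(6.12/10) = 4.093, G_3 = 10^(−5.33/10) = 0.2931
Friis cascade:
  F = 1.349 + (2.042 − 1)/58.88 + (4.093 − 1)/660.7 = 1.371
NF = 10 log₁₀(1.371) = 1.37 dB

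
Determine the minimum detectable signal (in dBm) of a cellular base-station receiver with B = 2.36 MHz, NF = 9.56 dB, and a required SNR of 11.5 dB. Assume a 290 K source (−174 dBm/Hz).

Sensitivity = −174 + 10 log₁₀(B) + NF + SNR_min
= −174 + 63.73 + 9.56 + 11.5
= −89.21 dBm → −89.2 dBm

−89.2 dBm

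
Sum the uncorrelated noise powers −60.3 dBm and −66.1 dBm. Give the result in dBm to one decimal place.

Convert to linear, add, convert back:
P₁ = 9.33×10⁻¹⁰ W, P₂ = 2.45×10⁻¹⁰ W
P_tot = 1.18×10⁻⁹ W → 10 log₁₀(P_tot / 10⁻³) = −59.3 dBm

−59.3 dBm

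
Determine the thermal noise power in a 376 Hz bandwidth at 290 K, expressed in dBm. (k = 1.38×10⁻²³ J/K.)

−148.2 dBm

P_n = kTB = 1.38×10⁻²³ × 290 × 3.76×10² = 1.50×10⁻¹⁸ W
In dBm: 10 log₁₀(1.50×10⁻¹⁸ / 10⁻³) = −148.2 dBm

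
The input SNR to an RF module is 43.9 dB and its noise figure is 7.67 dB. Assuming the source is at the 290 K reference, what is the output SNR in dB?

By definition F = SNR_in/SNR_out, so in dB: SNR_out = SNR_in − NF
SNR_out = 43.9 − 7.67 = 36.23 dB

36.23 dB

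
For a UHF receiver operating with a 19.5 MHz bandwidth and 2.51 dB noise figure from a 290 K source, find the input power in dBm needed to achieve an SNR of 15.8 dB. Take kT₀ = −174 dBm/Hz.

Sensitivity = −174 + 10 log₁₀(B) + NF + SNR_min
= −174 + 72.9 + 2.51 + 15.8
= −82.79 dBm → −82.8 dBm

−82.8 dBm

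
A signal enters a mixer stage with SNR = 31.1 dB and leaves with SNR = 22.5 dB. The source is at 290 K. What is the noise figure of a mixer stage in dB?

NF (dB) = SNR_in(dB) − SNR_out(dB) when the source is at T₀
NF = 31.1 − 22.5 = 8.6 dB

8.6 dB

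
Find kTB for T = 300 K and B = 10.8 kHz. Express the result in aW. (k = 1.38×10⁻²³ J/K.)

44.7 aW

P_n = kTB = 1.38×10⁻²³ × 300 × 1.08×10⁴ = 4.47×10⁻¹⁷ W = 44.7 aW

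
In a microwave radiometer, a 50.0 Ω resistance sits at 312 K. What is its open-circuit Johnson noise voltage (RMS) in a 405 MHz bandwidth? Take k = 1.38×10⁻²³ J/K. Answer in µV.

18.7 µV

V_n = √(4kTRB)
4kTRB = 4 × 1.38×10⁻²³ × 312 × 5.00×10¹ × 4.05×10⁸ = 3.49×10⁻¹⁰ V²
V_n = √(3.49×10⁻¹⁰) = 1.87×10⁻⁵ V = 18.7 µV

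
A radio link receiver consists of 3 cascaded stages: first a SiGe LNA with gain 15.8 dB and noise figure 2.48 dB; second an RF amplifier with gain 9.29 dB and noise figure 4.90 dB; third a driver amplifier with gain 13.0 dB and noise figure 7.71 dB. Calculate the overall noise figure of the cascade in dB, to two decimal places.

Convert to linear (a loss of L dB is a gain of −L dB): F_i = 10^(NF_i/10), G_i = 10^(G_i,dB/10)
  Stage 1: F_1 = 10^(2.48/10) = 1.770, G_1 = 10^(15.8/10) = 38.02
  Stage 2: F_2 = 10^(4.90/10) = 3.090, G_2 = 10^(9.29/10) = 8.492
  Stage 3: F_3 = 10^(7.71/10) = 5.902, G_3 = 10^(13.0/10) = 19.95
Friis cascade:
  F = 1.770 + (3.090 − 1)/38.02 + (5.902 − 1)/322.8 = 1.840
NF = 10 log₁₀(1.840) = 2.65 dB

2.65 dB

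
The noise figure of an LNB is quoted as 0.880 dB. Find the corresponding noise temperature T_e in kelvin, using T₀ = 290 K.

65.1 K

F = 10^(0.880/10) = 1.22462
T_e = (F − 1)·T₀ = (1.22462 − 1) × 290 = 65.1 K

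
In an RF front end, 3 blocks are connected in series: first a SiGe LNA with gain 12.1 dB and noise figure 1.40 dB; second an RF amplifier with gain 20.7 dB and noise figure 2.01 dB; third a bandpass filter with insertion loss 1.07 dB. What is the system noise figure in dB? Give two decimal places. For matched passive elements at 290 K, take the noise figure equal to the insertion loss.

1.51 dB

Convert to linear (a loss of L dB is a gain of −L dB): F_i = 10^(NF_i/10), G_i = 10^(G_i,dB/10)
  Stage 1: F_1 = 10^(1.40/10) = 1.380, G_1 = 10^(12.1/10) = 16.22
  Stage 2: F_2 = 10^(2.01/10) = 1.589, G_2 = 10^(20.7/10) = 117.5
  Stage 3: F_3 = 10^(1.07/10) = 1.279, G_3 = 10^(−1.07/10) = 0.7816
Friis cascade:
  F = 1.380 + (1.589 − 1)/16.22 + (1.279 − 1)/1905 = 1.417
NF = 10 log₁₀(1.417) = 1.51 dB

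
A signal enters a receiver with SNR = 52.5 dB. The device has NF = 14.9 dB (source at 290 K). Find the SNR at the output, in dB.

37.6 dB

By definition F = SNR_in/SNR_out, so in dB: SNR_out = SNR_in − NF
SNR_out = 52.5 − 14.9 = 37.6 dB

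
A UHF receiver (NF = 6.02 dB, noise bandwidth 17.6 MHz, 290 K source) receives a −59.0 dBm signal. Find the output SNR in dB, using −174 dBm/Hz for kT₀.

Noise floor: N = −174 + 10 log₁₀(B) + NF
10 log₁₀(1.76×10⁷) = 72.46 dB
N = −174 + 72.46 + 6.02 = −95.52 dBm
SNR = P_sig − N = −59.0 − (−95.52) = 36.52 dB → 36.5 dB

36.5 dB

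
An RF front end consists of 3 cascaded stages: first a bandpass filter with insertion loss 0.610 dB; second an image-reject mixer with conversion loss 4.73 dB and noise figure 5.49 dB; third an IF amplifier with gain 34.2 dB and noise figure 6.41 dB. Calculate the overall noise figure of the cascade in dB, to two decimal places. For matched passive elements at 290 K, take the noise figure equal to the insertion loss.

11.94 dB

Convert to linear (a loss of L dB is a gain of −L dB): F_i = 10^(NF_i/10), G_i = 10^(G_i,dB/10)
  Stage 1: F_1 = 10^(0.610/10) = 1.151, G_1 = 10^(−0.610/10) = 0.8690
  Stage 2: F_2 = 10^(5.49/10) = 3.540, G_2 = 10^(−4.73/10) = 0.3365
  Stage 3: F_3 = 10^(6.41/10) = 4.375, G_3 = 10^(34.2/10) = 2630
Friis cascade:
  F = 1.151 + (3.540 − 1)/0.8690 + (4.375 − 1)/0.2924 = 15.62
NF = 10 log₁₀(15.62) = 11.94 dB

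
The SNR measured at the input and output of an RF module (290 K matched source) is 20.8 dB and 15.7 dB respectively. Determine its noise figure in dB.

NF (dB) = SNR_in(dB) − SNR_out(dB) when the source is at T₀
NF = 20.8 − 15.7 = 5.1 dB

5.1 dB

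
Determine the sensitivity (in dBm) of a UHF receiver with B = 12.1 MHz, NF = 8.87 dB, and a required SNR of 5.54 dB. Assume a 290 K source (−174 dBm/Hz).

Sensitivity = −174 + 10 log₁₀(B) + NF + SNR_min
= −174 + 70.83 + 8.87 + 5.54
= −88.76 dBm → −88.8 dBm

−88.8 dBm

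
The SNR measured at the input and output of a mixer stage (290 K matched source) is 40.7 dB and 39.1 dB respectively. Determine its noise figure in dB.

1.6 dB

NF (dB) = SNR_in(dB) − SNR_out(dB) when the source is at T₀
NF = 40.7 − 39.1 = 1.6 dB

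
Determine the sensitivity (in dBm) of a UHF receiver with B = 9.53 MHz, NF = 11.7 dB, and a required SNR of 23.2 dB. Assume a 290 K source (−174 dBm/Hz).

−69.3 dBm

Sensitivity = −174 + 10 log₁₀(B) + NF + SNR_min
= −174 + 69.79 + 11.7 + 23.2
= −69.31 dBm → −69.3 dBm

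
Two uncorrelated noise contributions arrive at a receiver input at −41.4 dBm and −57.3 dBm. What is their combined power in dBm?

−41.3 dBm

Convert to linear, add, convert back:
P₁ = 7.24×10⁻⁸ W, P₂ = 1.86×10⁻⁹ W
P_tot = 7.43×10⁻⁸ W → 10 log₁₀(P_tot / 10⁻³) = −41.3 dBm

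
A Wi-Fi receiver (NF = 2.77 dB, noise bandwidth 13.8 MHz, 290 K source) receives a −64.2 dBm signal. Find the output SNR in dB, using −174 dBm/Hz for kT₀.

35.6 dB

Noise floor: N = −174 + 10 log₁₀(B) + NF
10 log₁₀(1.38×10⁷) = 71.4 dB
N = −174 + 71.4 + 2.77 = −99.83 dBm
SNR = P_sig − N = −64.2 − (−99.83) = 35.63 dB → 35.6 dB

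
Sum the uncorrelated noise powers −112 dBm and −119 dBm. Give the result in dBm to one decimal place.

−111.2 dBm

Convert to linear, add, convert back:
P₁ = 6.31×10⁻¹⁵ W, P₂ = 1.26×10⁻¹⁵ W
P_tot = 7.57×10⁻¹⁵ W → 10 log₁₀(P_tot / 10⁻³) = −111.2 dBm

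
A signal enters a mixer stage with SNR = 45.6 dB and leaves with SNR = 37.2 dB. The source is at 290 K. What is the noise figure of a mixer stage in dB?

NF (dB) = SNR_in(dB) − SNR_out(dB) when the source is at T₀
NF = 45.6 − 37.2 = 8.4 dB

8.4 dB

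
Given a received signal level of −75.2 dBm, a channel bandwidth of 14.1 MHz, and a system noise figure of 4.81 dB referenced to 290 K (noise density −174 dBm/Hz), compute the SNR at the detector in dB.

22.5 dB

Noise floor: N = −174 + 10 log₁₀(B) + NF
10 log₁₀(1.41×10⁷) = 71.49 dB
N = −174 + 71.49 + 4.81 = −97.70 dBm
SNR = P_sig − N = −75.2 − (−97.70) = 22.50 dB → 22.5 dB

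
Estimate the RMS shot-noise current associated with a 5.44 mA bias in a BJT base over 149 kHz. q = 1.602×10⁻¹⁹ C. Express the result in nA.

16.1 nA

I_n = √(2qI·B)
2qI·B = 2 × 1.602×10⁻¹⁹ × 5.44×10⁻³ × 1.49×10⁵ = 2.60×10⁻¹⁶ A²
I_n = √(2.60×10⁻¹⁶) = 1.61×10⁻⁸ A = 16.1 nA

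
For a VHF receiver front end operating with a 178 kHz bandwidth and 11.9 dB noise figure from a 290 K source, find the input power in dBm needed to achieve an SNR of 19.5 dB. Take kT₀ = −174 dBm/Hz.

Sensitivity = −174 + 10 log₁₀(B) + NF + SNR_min
= −174 + 52.5 + 11.9 + 19.5
= −90.1 dBm → −90.1 dBm

−90.1 dBm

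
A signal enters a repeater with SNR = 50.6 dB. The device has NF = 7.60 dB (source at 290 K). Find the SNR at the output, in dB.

By definition F = SNR_in/SNR_out, so in dB: SNR_out = SNR_in − NF
SNR_out = 50.6 − 7.60 = 43.00 dB

43.00 dB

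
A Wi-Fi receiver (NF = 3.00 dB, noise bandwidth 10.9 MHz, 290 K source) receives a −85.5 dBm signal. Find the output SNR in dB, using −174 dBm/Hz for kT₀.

15.1 dB

Noise floor: N = −174 + 10 log₁₀(B) + NF
10 log₁₀(1.09×10⁷) = 70.37 dB
N = −174 + 70.37 + 3.00 = −100.63 dBm
SNR = P_sig − N = −85.5 − (−100.63) = 15.13 dB → 15.1 dB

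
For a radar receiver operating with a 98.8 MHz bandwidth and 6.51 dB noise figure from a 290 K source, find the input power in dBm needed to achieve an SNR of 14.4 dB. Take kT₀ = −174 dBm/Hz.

−73.1 dBm

Sensitivity = −174 + 10 log₁₀(B) + NF + SNR_min
= −174 + 79.95 + 6.51 + 14.4
= −73.14 dBm → −73.1 dBm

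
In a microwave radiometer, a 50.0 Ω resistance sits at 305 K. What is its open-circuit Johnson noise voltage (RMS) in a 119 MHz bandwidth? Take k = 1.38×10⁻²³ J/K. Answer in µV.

10.0 µV

V_n = √(4kTRB)
4kTRB = 4 × 1.38×10⁻²³ × 305 × 5.00×10¹ × 1.19×10⁸ = 1.00×10⁻¹⁰ V²
V_n = √(1.00×10⁻¹⁰) = 1.00×10⁻⁵ V = 10.0 µV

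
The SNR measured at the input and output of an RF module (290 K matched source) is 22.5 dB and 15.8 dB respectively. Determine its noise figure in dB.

6.7 dB

NF (dB) = SNR_in(dB) − SNR_out(dB) when the source is at T₀
NF = 22.5 − 15.8 = 6.7 dB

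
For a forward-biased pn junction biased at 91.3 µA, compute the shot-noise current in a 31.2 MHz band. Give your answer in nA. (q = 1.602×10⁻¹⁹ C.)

30.2 nA

I_n = √(2qI·B)
2qI·B = 2 × 1.602×10⁻¹⁹ × 9.13×10⁻⁵ × 3.12×10⁷ = 9.13×10⁻¹⁶ A²
I_n = √(9.13×10⁻¹⁶) = 3.02×10⁻⁸ A = 30.2 nA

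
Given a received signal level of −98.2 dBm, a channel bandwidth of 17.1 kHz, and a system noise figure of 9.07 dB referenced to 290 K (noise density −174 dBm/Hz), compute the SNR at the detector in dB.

24.4 dB

Noise floor: N = −174 + 10 log₁₀(B) + NF
10 log₁₀(1.71×10⁴) = 42.33 dB
N = −174 + 42.33 + 9.07 = −122.60 dBm
SNR = P_sig − N = −98.2 − (−122.60) = 24.40 dB → 24.4 dB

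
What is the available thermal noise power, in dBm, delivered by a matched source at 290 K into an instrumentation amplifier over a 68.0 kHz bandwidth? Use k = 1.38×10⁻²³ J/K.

P_n = kTB = 1.38×10⁻²³ × 290 × 6.80×10⁴ = 2.72×10⁻¹⁶ W
In dBm: 10 log₁₀(2.72×10⁻¹⁶ / 10⁻³) = −125.7 dBm

−125.7 dBm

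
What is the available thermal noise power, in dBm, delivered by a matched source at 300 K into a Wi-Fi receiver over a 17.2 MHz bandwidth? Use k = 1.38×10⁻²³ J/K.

−101.5 dBm

P_n = kTB = 1.38×10⁻²³ × 300 × 1.72×10⁷ = 7.12×10⁻¹⁴ W
In dBm: 10 log₁₀(7.12×10⁻¹⁴ / 10⁻³) = −101.5 dBm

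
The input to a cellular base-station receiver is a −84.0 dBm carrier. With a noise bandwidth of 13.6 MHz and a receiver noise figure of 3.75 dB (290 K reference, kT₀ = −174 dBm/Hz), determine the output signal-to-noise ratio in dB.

14.9 dB

Noise floor: N = −174 + 10 log₁₀(B) + NF
10 log₁₀(1.36×10⁷) = 71.34 dB
N = −174 + 71.34 + 3.75 = −98.91 dBm
SNR = P_sig − N = −84.0 − (−98.91) = 14.91 dB → 14.9 dB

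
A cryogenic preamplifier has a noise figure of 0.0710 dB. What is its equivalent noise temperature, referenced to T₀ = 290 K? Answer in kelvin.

F = 10^(0.0710/10) = 1.01648
T_e = (F − 1)·T₀ = (1.01648 − 1) × 290 = 4.78 K

4.78 K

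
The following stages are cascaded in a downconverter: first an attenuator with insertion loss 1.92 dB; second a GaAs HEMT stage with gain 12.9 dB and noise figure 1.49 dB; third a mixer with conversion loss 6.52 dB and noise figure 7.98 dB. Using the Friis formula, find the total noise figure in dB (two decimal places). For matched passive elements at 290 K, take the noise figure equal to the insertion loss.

4.17 dB

Convert to linear (a loss of L dB is a gain of −L dB): F_i = 10^(NF_i/10), G_i = 10^(G_i,dB/10)
  Stage 1: F_1 = 10^(1.92/10) = 1.556, G_1 = 10^(−1.92/10) = 0.6427
  Stage 2: F_2 = 10^(1.49/10) = 1.409, G_2 = 10^(12.9/10) = 19.50
  Stage 3: F_3 = 10^(7.98/10) = 6.281, G_3 = 10^(−6.52/10) = 0.2228
Friis cascade:
  F = 1.556 + (1.409 − 1)/0.6427 + (6.281 − 1)/12.53 = 2.614
NF = 10 log₁₀(2.614) = 4.17 dB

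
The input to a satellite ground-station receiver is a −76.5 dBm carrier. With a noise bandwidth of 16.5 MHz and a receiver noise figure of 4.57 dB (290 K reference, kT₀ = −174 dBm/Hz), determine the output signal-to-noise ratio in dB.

20.8 dB

Noise floor: N = −174 + 10 log₁₀(B) + NF
10 log₁₀(1.65×10⁷) = 72.17 dB
N = −174 + 72.17 + 4.57 = −97.26 dBm
SNR = P_sig − N = −76.5 − (−97.26) = 20.76 dB → 20.8 dB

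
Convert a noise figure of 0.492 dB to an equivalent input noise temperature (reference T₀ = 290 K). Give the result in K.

34.8 K

F = 10^(0.492/10) = 1.11995
T_e = (F − 1)·T₀ = (1.11995 − 1) × 290 = 34.8 K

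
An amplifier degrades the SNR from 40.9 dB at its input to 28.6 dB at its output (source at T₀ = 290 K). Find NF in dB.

NF (dB) = SNR_in(dB) − SNR_out(dB) when the source is at T₀
NF = 40.9 − 28.6 = 12.3 dB

12.3 dB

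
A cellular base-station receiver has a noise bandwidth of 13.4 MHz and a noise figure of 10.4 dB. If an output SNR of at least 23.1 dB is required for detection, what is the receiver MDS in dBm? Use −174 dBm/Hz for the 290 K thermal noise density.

−69.2 dBm

Sensitivity = −174 + 10 log₁₀(B) + NF + SNR_min
= −174 + 71.27 + 10.4 + 23.1
= −69.23 dBm → −69.2 dBm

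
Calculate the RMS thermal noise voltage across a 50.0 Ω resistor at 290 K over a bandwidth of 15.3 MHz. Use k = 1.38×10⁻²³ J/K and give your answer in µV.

V_n = √(4kTRB)
4kTRB = 4 × 1.38×10⁻²³ × 290 × 5.00×10¹ × 1.53×10⁷ = 1.22×10⁻¹¹ V²
V_n = √(1.22×10⁻¹¹) = 3.50×10⁻⁶ V = 3.50 µV

3.50 µV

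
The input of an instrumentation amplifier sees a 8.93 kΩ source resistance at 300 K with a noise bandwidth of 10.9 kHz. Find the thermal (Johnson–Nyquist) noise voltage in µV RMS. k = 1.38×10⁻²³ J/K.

V_n = √(4kTRB)
4kTRB = 4 × 1.38×10⁻²³ × 300 × 8.93×10³ × 1.09×10⁴ = 1.61×10⁻¹² V²
V_n = √(1.61×10⁻¹²) = 1.27×10⁻⁶ V = 1.27 µV

1.27 µV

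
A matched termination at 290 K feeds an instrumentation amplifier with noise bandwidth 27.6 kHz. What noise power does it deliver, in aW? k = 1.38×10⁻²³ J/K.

P_n = kTB = 1.38×10⁻²³ × 290 × 2.76×10⁴ = 1.10×10⁻¹⁶ W = 110 aW

110 aW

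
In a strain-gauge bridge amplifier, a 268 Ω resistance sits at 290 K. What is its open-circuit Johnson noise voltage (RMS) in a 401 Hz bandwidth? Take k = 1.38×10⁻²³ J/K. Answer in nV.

41.5 nV

V_n = √(4kTRB)
4kTRB = 4 × 1.38×10⁻²³ × 290 × 2.68×10² × 4.01×10² = 1.72×10⁻¹⁵ V²
V_n = √(1.72×10⁻¹⁵) = 4.15×10⁻⁸ V = 41.5 nV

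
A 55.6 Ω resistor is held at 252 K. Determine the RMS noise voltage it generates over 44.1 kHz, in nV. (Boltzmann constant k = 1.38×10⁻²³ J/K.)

185 nV

V_n = √(4kTRB)
4kTRB = 4 × 1.38×10⁻²³ × 252 × 5.56×10¹ × 4.41×10⁴ = 3.41×10⁻¹⁴ V²
V_n = √(3.41×10⁻¹⁴) = 1.85×10⁻⁷ V = 185 nV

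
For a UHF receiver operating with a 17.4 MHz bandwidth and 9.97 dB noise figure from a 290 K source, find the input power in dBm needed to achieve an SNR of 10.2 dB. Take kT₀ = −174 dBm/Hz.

Sensitivity = −174 + 10 log₁₀(B) + NF + SNR_min
= −174 + 72.41 + 9.97 + 10.2
= −81.42 dBm → −81.4 dBm

−81.4 dBm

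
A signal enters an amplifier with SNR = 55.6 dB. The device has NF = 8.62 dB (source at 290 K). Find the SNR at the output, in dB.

By definition F = SNR_in/SNR_out, so in dB: SNR_out = SNR_in − NF
SNR_out = 55.6 − 8.62 = 46.98 dB

46.98 dB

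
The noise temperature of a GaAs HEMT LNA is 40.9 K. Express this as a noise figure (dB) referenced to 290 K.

0.573 dB

F = 1 + T_e/T₀ = 1 + 40.9/290 = 1.14103
NF = 10 log₁₀(1.14103) = 0.573 dB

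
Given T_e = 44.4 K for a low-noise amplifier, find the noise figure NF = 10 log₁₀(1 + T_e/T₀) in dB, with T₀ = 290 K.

F = 1 + T_e/T₀ = 1 + 44.4/290 = 1.1531
NF = 10 log₁₀(1.1531) = 0.619 dB

0.619 dB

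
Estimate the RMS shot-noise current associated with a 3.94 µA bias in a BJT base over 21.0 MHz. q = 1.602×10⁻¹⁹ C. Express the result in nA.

5.15 nA

I_n = √(2qI·B)
2qI·B = 2 × 1.602×10⁻¹⁹ × 3.94×10⁻⁶ × 2.10×10⁷ = 2.65×10⁻¹⁷ A²
I_n = √(2.65×10⁻¹⁷) = 5.15×10⁻⁹ A = 5.15 nA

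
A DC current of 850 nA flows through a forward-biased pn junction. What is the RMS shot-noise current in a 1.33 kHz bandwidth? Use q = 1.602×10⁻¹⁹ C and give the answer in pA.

I_n = √(2qI·B)
2qI·B = 2 × 1.602×10⁻¹⁹ × 8.50×10⁻⁷ × 1.33×10³ = 3.62×10⁻²² A²
I_n = √(3.62×10⁻²²) = 1.90×10⁻¹¹ A = 19.0 pA

19.0 pA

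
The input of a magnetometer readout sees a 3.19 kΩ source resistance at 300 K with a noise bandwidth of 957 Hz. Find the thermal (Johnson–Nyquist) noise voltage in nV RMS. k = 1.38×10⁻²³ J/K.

225 nV

V_n = √(4kTRB)
4kTRB = 4 × 1.38×10⁻²³ × 300 × 3.19×10³ × 9.57×10² = 5.06×10⁻¹⁴ V²
V_n = √(5.06×10⁻¹⁴) = 2.25×10⁻⁷ V = 225 nV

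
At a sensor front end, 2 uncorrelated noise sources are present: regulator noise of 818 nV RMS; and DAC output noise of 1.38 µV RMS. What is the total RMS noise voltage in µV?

Uncorrelated sources add in power (mean-square): V_tot = √(ΣV_i²)
V_tot = √[(8.18×10⁻⁷)² + (1.38×10⁻⁶)²] = 1.60×10⁻⁶ V = 1.60 µV

1.60 µV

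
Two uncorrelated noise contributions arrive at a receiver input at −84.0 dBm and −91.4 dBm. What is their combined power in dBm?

Convert to linear, add, convert back:
P₁ = 3.98×10⁻¹² W, P₂ = 7.24×10⁻¹³ W
P_tot = 4.71×10⁻¹² W → 10 log₁₀(P_tot / 10⁻³) = −83.3 dBm

−83.3 dBm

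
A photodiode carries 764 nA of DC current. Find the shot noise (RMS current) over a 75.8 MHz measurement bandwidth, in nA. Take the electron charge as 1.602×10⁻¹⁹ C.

4.31 nA

I_n = √(2qI·B)
2qI·B = 2 × 1.602×10⁻¹⁹ × 7.64×10⁻⁷ × 7.58×10⁷ = 1.86×10⁻¹⁷ A²
I_n = √(1.86×10⁻¹⁷) = 4.31×10⁻⁹ A = 4.31 nA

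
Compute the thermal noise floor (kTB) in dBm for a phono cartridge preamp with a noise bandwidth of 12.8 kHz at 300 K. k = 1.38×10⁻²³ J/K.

−132.8 dBm

P_n = kTB = 1.38×10⁻²³ × 300 × 1.28×10⁴ = 5.30×10⁻¹⁷ W
In dBm: 10 log₁₀(5.30×10⁻¹⁷ / 10⁻³) = −132.8 dBm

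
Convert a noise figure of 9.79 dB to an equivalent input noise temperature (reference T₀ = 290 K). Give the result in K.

2473 K

F = 10^(9.79/10) = 9.52796
T_e = (F − 1)·T₀ = (9.52796 − 1) × 290 = 2473 K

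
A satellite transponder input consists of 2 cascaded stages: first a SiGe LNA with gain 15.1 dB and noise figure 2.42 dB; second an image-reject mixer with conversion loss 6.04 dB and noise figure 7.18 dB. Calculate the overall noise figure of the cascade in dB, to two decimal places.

2.73 dB

Convert to linear (a loss of L dB is a gain of −L dB): F_i = 10^(NF_i/10), G_i = 10^(G_i,dB/10)
  Stage 1: F_1 = 10^(2.42/10) = 1.746, G_1 = 10^(15.1/10) = 32.36
  Stage 2: F_2 = 10^(7.18/10) = 5.224, G_2 = 10^(−6.04/10) = 0.2489
Friis cascade:
  F = 1.746 + (5.224 − 1)/32.36 = 1.876
NF = 10 log₁₀(1.876) = 2.73 dB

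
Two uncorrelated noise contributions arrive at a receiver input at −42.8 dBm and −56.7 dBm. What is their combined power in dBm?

−42.6 dBm

Convert to linear, add, convert back:
P₁ = 5.25×10⁻⁸ W, P₂ = 2.14×10⁻⁹ W
P_tot = 5.46×10⁻⁸ W → 10 log₁₀(P_tot / 10⁻³) = −42.6 dBm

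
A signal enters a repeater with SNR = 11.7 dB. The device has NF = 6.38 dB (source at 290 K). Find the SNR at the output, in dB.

By definition F = SNR_in/SNR_out, so in dB: SNR_out = SNR_in − NF
SNR_out = 11.7 − 6.38 = 5.32 dB

5.32 dB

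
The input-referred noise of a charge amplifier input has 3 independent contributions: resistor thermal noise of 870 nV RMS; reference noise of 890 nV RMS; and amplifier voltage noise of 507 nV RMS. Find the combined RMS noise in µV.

Uncorrelated sources add in power (mean-square): V_tot = √(ΣV_i²)
V_tot = √[(8.70×10⁻⁷)² + (8.90×10⁻⁷)² + (5.07×10⁻⁷)²] = 1.34×10⁻⁶ V = 1.34 µV

1.34 µV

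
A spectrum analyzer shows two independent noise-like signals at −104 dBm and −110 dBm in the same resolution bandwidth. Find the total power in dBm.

Convert to linear, add, convert back:
P₁ = 3.98×10⁻¹⁴ W, P₂ = 1.00×10⁻¹⁴ W
P_tot = 4.98×10⁻¹⁴ W → 10 log₁₀(P_tot / 10⁻³) = −103.0 dBm

−103.0 dBm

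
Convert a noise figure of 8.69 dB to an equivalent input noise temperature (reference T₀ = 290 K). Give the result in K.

F = 10^(8.69/10) = 7.39605
T_e = (F − 1)·T₀ = (7.39605 − 1) × 290 = 1855 K

1855 K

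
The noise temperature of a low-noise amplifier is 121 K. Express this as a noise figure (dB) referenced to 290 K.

1.51 dB

F = 1 + T_e/T₀ = 1 + 121/290 = 1.41724
NF = 10 log₁₀(1.41724) = 1.51 dB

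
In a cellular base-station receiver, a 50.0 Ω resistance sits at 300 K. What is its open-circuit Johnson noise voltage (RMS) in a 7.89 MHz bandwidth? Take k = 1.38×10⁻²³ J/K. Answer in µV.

V_n = √(4kTRB)
4kTRB = 4 × 1.38×10⁻²³ × 300 × 5.00×10¹ × 7.89×10⁶ = 6.53×10⁻¹² V²
V_n = √(6.53×10⁻¹²) = 2.56×10⁻⁶ V = 2.56 µV

2.56 µV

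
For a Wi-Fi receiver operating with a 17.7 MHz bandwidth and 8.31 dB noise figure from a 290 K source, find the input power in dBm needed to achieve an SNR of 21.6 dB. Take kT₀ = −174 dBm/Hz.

−71.6 dBm

Sensitivity = −174 + 10 log₁₀(B) + NF + SNR_min
= −174 + 72.48 + 8.31 + 21.6
= −71.61 dBm → −71.6 dBm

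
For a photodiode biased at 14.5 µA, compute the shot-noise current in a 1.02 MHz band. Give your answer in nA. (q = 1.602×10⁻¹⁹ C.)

I_n = √(2qI·B)
2qI·B = 2 × 1.602×10⁻¹⁹ × 1.45×10⁻⁵ × 1.02×10⁶ = 4.74×10⁻¹⁸ A²
I_n = √(4.74×10⁻¹⁸) = 2.18×10⁻⁹ A = 2.18 nA

2.18 nA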